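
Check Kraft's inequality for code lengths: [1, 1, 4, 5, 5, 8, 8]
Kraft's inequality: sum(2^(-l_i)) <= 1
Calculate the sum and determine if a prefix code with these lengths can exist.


Sum = 2^(-1) + 2^(-1) + 2^(-4) + 2^(-5) + 2^(-5) + 2^(-8) + 2^(-8)
    = 0.5 + 0.5 + 0.0625 + 0.03125 + 0.03125 + 0.00390625 + 0.00390625
    = 290/256 = 1.1328125
Since 1.1328125 > 1, Kraft's inequality is NOT satisfied.
A prefix code with these lengths CANNOT exist.

Kraft sum = 1.1328125. Not satisfied.


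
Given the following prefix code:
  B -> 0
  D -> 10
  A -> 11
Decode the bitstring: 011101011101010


Decoding step by step:
Bits 0 -> B
Bits 11 -> A
Bits 10 -> D
Bits 10 -> D
Bits 11 -> A
Bits 10 -> D
Bits 10 -> D
Bits 10 -> D


Decoded message: BADDADDD


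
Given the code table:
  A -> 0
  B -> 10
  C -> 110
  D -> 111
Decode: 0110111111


Decoding:
0 -> A
110 -> C
111 -> D
111 -> D


Result: ACDD


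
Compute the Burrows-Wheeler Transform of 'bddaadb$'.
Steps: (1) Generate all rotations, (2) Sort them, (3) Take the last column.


Rotations (sorted):
  0: $bddaadb -> last char: b
  1: aadb$bdd -> last char: d
  2: adb$bdda -> last char: a
  3: b$bddaad -> last char: d
  4: bddaadb$ -> last char: $
  5: daadb$bd -> last char: d
  6: db$bddaa -> last char: a
  7: ddaadb$b -> last char: b


BWT = bdad$dab


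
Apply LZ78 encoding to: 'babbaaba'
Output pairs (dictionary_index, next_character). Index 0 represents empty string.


LZ78 encoding steps:
Dictionary: {0: ''}
Step 1: w='' (idx 0), next='b' -> output (0, 'b'), add 'b' as idx 1
Step 2: w='' (idx 0), next='a' -> output (0, 'a'), add 'a' as idx 2
Step 3: w='b' (idx 1), next='b' -> output (1, 'b'), add 'bb' as idx 3
Step 4: w='a' (idx 2), next='a' -> output (2, 'a'), add 'aa' as idx 4
Step 5: w='b' (idx 1), next='a' -> output (1, 'a'), add 'ba' as idx 5


Encoded: [(0, 'b'), (0, 'a'), (1, 'b'), (2, 'a'), (1, 'a')]


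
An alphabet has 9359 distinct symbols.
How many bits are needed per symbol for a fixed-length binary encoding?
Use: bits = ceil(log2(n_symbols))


log2(9359) = 13.1921
Bracket: 2^13 = 8192 < 9359 <= 2^14 = 16384
So ceil(log2(9359)) = 14

bits = ceil(log2(9359)) = ceil(13.1921) = 14 bits


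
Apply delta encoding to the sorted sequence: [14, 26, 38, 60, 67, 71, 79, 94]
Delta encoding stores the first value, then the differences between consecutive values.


First value: 14
Deltas:
  26 - 14 = 12
  38 - 26 = 12
  60 - 38 = 22
  67 - 60 = 7
  71 - 67 = 4
  79 - 71 = 8
  94 - 79 = 15


Delta encoded: [14, 12, 12, 22, 7, 4, 8, 15]


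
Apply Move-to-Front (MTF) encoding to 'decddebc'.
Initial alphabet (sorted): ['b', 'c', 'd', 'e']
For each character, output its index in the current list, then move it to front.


MTF encoding:
'd': index 2 in ['b', 'c', 'd', 'e'] -> ['d', 'b', 'c', 'e']
'e': index 3 in ['d', 'b', 'c', 'e'] -> ['e', 'd', 'b', 'c']
'c': index 3 in ['e', 'd', 'b', 'c'] -> ['c', 'e', 'd', 'b']
'd': index 2 in ['c', 'e', 'd', 'b'] -> ['d', 'c', 'e', 'b']
'd': index 0 in ['d', 'c', 'e', 'b'] -> ['d', 'c', 'e', 'b']
'e': index 2 in ['d', 'c', 'e', 'b'] -> ['e', 'd', 'c', 'b']
'b': index 3 in ['e', 'd', 'c', 'b'] -> ['b', 'e', 'd', 'c']
'c': index 3 in ['b', 'e', 'd', 'c'] -> ['c', 'b', 'e', 'd']


Output: [2, 3, 3, 2, 0, 2, 3, 3]


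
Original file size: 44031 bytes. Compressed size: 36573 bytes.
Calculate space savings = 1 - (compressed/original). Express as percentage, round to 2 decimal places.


ratio = compressed/original = 36573/44031 = 0.830619
savings = 1 - ratio = 1 - 0.830619 = 0.169381
as a percentage: 0.169381 * 100 = 16.94%

Space savings = 1 - 36573/44031 = 16.94%


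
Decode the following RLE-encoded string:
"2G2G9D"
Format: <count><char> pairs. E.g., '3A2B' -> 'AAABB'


Expanding each <count><char> pair:
  2G -> 'GG'
  2G -> 'GG'
  9D -> 'DDDDDDDDD'

Decoded = GGGGDDDDDDDDD


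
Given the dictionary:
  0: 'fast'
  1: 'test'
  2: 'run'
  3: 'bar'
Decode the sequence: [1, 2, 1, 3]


Look up each index in the dictionary:
  1 -> 'test'
  2 -> 'run'
  1 -> 'test'
  3 -> 'bar'

Decoded: "test run test bar"


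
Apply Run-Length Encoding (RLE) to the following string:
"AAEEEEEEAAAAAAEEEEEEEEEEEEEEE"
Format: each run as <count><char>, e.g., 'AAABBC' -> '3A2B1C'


Scanning runs left to right:
  i=0: run of 'A' x 2 -> '2A'
  i=2: run of 'E' x 6 -> '6E'
  i=8: run of 'A' x 6 -> '6A'
  i=14: run of 'E' x 15 -> '15E'

RLE = 2A6E6A15E


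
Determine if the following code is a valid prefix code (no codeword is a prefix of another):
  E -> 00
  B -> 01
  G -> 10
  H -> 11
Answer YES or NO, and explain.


Checking each pair (does one codeword prefix another?):
  E='00' vs B='01': no prefix
  E='00' vs G='10': no prefix
  E='00' vs H='11': no prefix
  B='01' vs E='00': no prefix
  B='01' vs G='10': no prefix
  B='01' vs H='11': no prefix
  G='10' vs E='00': no prefix
  G='10' vs B='01': no prefix
  G='10' vs H='11': no prefix
  H='11' vs E='00': no prefix
  H='11' vs B='01': no prefix
  H='11' vs G='10': no prefix
No violation found over all pairs.

YES -- this is a valid prefix code. No codeword is a prefix of any other codeword.


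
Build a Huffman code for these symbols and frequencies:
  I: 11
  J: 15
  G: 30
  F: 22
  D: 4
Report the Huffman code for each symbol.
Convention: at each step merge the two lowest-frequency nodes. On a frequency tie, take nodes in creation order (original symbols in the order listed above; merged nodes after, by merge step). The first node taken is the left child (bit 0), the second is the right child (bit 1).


Huffman tree construction:
Step 1: Merge D(4) + I(11) = 15
Step 2: Merge J(15) + (D+I)(15) = 30
Step 3: Merge F(22) + G(30) = 52
Step 4: Merge (J+(D+I))(30) + (F+G)(52) = 82
Read each symbol's code off the tree from the root (left child = 0, right child = 1).

Codes:
  I: 011 (length 3)
  J: 00 (length 2)
  G: 11 (length 2)
  F: 10 (length 2)
  D: 010 (length 3)
Average code length: 179/82 = 2.1829 bits/symbol


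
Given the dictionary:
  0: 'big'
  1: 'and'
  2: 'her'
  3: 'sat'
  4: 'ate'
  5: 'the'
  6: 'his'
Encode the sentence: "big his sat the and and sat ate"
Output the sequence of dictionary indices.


Look up each word in the dictionary:
  'big' -> 0
  'his' -> 6
  'sat' -> 3
  'the' -> 5
  'and' -> 1
  'and' -> 1
  'sat' -> 3
  'ate' -> 4

Encoded: [0, 6, 3, 5, 1, 1, 3, 4]


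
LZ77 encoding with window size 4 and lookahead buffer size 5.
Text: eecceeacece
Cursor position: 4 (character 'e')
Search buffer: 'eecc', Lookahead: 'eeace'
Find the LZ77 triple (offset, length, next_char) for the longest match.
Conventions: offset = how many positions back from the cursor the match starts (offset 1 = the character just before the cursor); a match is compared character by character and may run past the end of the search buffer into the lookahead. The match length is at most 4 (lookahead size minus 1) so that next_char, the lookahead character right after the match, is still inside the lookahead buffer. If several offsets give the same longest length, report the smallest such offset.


Try each offset into the search buffer:
  offset=1 (pos 3, char 'c'): match length 0
  offset=2 (pos 2, char 'c'): match length 0
  offset=3 (pos 1, char 'e'): match length 1
  offset=4 (pos 0, char 'e'): match length 2
Longest match has length 2 at offset 4.
next_char = character at position 4 + 2 = 6 -> 'a'

Best match: offset=4, length=2 (matching 'ee' starting at position 0)
LZ77 triple: (4, 2, 'a')


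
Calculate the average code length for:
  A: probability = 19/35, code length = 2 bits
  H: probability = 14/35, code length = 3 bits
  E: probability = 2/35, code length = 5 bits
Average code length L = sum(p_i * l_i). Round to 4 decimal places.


Weighted contributions p_i * l_i:
  A: (19/35) * 2 = 38/35
  H: (14/35) * 3 = 42/35
  E: (2/35) * 5 = 10/35
Sum = (38 + 42 + 10)/35 = 90/35

L = 90/35 = 2.5714 bits/symbol


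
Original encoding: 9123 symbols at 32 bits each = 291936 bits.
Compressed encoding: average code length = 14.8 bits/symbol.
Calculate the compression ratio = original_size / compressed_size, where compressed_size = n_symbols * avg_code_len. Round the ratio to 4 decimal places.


original_size = n_symbols * orig_bits = 9123 * 32 = 291936 bits
compressed_size = n_symbols * avg_code_len = 9123 * 14.8 = 135020.4 bits
ratio = original_size / compressed_size = 291936 / 135020.4 = 2.1622

Compression ratio = 2.1622


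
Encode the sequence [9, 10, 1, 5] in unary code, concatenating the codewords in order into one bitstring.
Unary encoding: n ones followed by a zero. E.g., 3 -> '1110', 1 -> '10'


Encode each number as n ones followed by a terminating 0:
  9 -> 1111111110 (10 bits)
  10 -> 11111111110 (11 bits)
  1 -> 10 (2 bits)
  5 -> 111110 (6 bits)
Total length = 10 + 11 + 2 + 6 = 29 bits.

Unary([9, 10, 1, 5]) = 11111111101111111111010111110 (29 bits)


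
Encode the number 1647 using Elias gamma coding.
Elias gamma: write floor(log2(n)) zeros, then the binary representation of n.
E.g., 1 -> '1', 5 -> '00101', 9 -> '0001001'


num_bits = floor(log2(1647)) + 1 = 11
leading_zeros = num_bits - 1 = 10
binary(1647) = 11001101111

Elias gamma(1647) = '0000000000' + '11001101111' = 000000000011001101111 (21 bits)


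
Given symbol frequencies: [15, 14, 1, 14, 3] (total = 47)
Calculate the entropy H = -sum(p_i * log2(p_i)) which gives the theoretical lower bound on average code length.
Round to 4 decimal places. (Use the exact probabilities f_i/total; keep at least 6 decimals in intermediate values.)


Per-symbol terms -p_i * log2(p_i) with p_i = f_i/47:
  p = 15/47 = 0.319149: log2(p) = -1.647698, -p*log2(p) = 0.525861
  p = 14/47 = 0.297872: log2(p) = -1.747234, -p*log2(p) = 0.520453
  p = 1/47 = 0.021277: log2(p) = -5.554589, -p*log2(p) = 0.118183
  p = 14/47 = 0.297872: log2(p) = -1.747234, -p*log2(p) = 0.520453
  p = 3/47 = 0.063830: log2(p) = -3.969626, -p*log2(p) = 0.253380
H = 0.525861 + 0.520453 + 0.118183 + 0.520453 + 0.253380 = 1.938330

H = 1.9383 bits/symbol


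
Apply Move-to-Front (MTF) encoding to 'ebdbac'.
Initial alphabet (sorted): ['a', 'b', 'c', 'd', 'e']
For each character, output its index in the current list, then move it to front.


MTF encoding:
'e': index 4 in ['a', 'b', 'c', 'd', 'e'] -> ['e', 'a', 'b', 'c', 'd']
'b': index 2 in ['e', 'a', 'b', 'c', 'd'] -> ['b', 'e', 'a', 'c', 'd']
'd': index 4 in ['b', 'e', 'a', 'c', 'd'] -> ['d', 'b', 'e', 'a', 'c']
'b': index 1 in ['d', 'b', 'e', 'a', 'c'] -> ['b', 'd', 'e', 'a', 'c']
'a': index 3 in ['b', 'd', 'e', 'a', 'c'] -> ['a', 'b', 'd', 'e', 'c']
'c': index 4 in ['a', 'b', 'd', 'e', 'c'] -> ['c', 'a', 'b', 'd', 'e']


Output: [4, 2, 4, 1, 3, 4]


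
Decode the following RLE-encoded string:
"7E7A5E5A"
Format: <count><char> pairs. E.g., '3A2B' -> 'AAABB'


Expanding each <count><char> pair:
  7E -> 'EEEEEEE'
  7A -> 'AAAAAAA'
  5E -> 'EEEEE'
  5A -> 'AAAAA'

Decoded = EEEEEEEAAAAAAAEEEEEAAAAA


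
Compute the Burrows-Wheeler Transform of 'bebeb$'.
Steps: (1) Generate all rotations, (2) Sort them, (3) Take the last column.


Rotations (sorted):
  0: $bebeb -> last char: b
  1: b$bebe -> last char: e
  2: beb$be -> last char: e
  3: bebeb$ -> last char: $
  4: eb$beb -> last char: b
  5: ebeb$b -> last char: b


BWT = bee$bb


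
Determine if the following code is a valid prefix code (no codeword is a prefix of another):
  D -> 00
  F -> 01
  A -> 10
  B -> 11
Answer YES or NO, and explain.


Checking each pair (does one codeword prefix another?):
  D='00' vs F='01': no prefix
  D='00' vs A='10': no prefix
  D='00' vs B='11': no prefix
  F='01' vs D='00': no prefix
  F='01' vs A='10': no prefix
  F='01' vs B='11': no prefix
  A='10' vs D='00': no prefix
  A='10' vs F='01': no prefix
  A='10' vs B='11': no prefix
  B='11' vs D='00': no prefix
  B='11' vs F='01': no prefix
  B='11' vs A='10': no prefix
No violation found over all pairs.

YES -- this is a valid prefix code. No codeword is a prefix of any other codeword.


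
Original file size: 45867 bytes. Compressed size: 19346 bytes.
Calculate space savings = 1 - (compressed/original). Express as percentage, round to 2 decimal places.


ratio = compressed/original = 19346/45867 = 0.421785
savings = 1 - ratio = 1 - 0.421785 = 0.578215
as a percentage: 0.578215 * 100 = 57.82%

Space savings = 1 - 19346/45867 = 57.82%


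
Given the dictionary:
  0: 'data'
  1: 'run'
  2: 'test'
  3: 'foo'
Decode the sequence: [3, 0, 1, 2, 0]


Look up each index in the dictionary:
  3 -> 'foo'
  0 -> 'data'
  1 -> 'run'
  2 -> 'test'
  0 -> 'data'

Decoded: "foo data run test data"


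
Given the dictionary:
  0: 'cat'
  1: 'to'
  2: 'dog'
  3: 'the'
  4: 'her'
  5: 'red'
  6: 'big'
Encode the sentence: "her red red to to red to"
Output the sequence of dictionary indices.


Look up each word in the dictionary:
  'her' -> 4
  'red' -> 5
  'red' -> 5
  'to' -> 1
  'to' -> 1
  'red' -> 5
  'to' -> 1

Encoded: [4, 5, 5, 1, 1, 5, 1]


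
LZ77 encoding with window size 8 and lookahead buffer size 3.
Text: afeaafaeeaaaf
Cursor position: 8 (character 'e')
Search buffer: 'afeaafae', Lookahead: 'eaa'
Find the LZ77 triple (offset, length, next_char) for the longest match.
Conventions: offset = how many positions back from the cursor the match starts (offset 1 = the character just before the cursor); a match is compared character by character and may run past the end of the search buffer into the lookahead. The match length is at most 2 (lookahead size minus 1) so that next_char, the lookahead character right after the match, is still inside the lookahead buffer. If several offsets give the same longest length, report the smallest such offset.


Try each offset into the search buffer:
  offset=1 (pos 7, char 'e'): match length 1
  offset=2 (pos 6, char 'a'): match length 0
  offset=3 (pos 5, char 'f'): match length 0
  offset=4 (pos 4, char 'a'): match length 0
  offset=5 (pos 3, char 'a'): match length 0
  offset=6 (pos 2, char 'e'): match length 2
  offset=7 (pos 1, char 'f'): match length 0
  offset=8 (pos 0, char 'a'): match length 0
Longest match has length 2 at offset 6.
next_char = character at position 8 + 2 = 10 -> 'a'

Best match: offset=6, length=2 (matching 'ea' starting at position 2)
LZ77 triple: (6, 2, 'a')


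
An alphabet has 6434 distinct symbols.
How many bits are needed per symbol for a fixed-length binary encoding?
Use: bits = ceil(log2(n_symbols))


log2(6434) = 12.6515
Bracket: 2^12 = 4096 < 6434 <= 2^13 = 8192
So ceil(log2(6434)) = 13

bits = ceil(log2(6434)) = ceil(12.6515) = 13 bits


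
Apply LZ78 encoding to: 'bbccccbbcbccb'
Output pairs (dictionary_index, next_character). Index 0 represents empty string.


LZ78 encoding steps:
Dictionary: {0: ''}
Step 1: w='' (idx 0), next='b' -> output (0, 'b'), add 'b' as idx 1
Step 2: w='b' (idx 1), next='c' -> output (1, 'c'), add 'bc' as idx 2
Step 3: w='' (idx 0), next='c' -> output (0, 'c'), add 'c' as idx 3
Step 4: w='c' (idx 3), next='c' -> output (3, 'c'), add 'cc' as idx 4
Step 5: w='b' (idx 1), next='b' -> output (1, 'b'), add 'bb' as idx 5
Step 6: w='c' (idx 3), next='b' -> output (3, 'b'), add 'cb' as idx 6
Step 7: w='cc' (idx 4), next='b' -> output (4, 'b'), add 'ccb' as idx 7


Encoded: [(0, 'b'), (1, 'c'), (0, 'c'), (3, 'c'), (1, 'b'), (3, 'b'), (4, 'b')]


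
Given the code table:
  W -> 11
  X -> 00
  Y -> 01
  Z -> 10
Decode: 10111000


Decoding:
10 -> Z
11 -> W
10 -> Z
00 -> X


Result: ZWZX


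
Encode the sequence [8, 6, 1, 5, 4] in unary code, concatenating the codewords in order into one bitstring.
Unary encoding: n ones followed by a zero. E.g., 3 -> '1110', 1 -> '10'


Encode each number as n ones followed by a terminating 0:
  8 -> 111111110 (9 bits)
  6 -> 1111110 (7 bits)
  1 -> 10 (2 bits)
  5 -> 111110 (6 bits)
  4 -> 11110 (5 bits)
Total length = 9 + 7 + 2 + 6 + 5 = 29 bits.

Unary([8, 6, 1, 5, 4]) = 11111111011111101011111011110 (29 bits)


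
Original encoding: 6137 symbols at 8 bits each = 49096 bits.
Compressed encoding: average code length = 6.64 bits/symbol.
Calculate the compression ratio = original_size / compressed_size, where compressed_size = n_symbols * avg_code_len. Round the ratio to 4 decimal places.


original_size = n_symbols * orig_bits = 6137 * 8 = 49096 bits
compressed_size = n_symbols * avg_code_len = 6137 * 6.64 = 40749.68 bits
ratio = original_size / compressed_size = 49096 / 40749.68 = 1.2048

Compression ratio = 1.2048


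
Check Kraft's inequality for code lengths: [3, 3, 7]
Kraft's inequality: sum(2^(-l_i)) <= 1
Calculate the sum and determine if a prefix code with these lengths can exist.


Sum = 2^(-3) + 2^(-3) + 2^(-7)
    = 0.125 + 0.125 + 0.0078125
    = 33/128 = 0.2578125
Since 0.2578125 <= 1, Kraft's inequality IS satisfied.
A prefix code with these lengths CAN exist.

Kraft sum = 0.2578125. Satisfied.


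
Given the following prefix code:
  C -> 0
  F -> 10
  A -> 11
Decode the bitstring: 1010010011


Decoding step by step:
Bits 10 -> F
Bits 10 -> F
Bits 0 -> C
Bits 10 -> F
Bits 0 -> C
Bits 11 -> A


Decoded message: FFCFCA


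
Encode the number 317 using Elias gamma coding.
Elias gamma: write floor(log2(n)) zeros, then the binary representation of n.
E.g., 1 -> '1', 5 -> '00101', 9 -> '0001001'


num_bits = floor(log2(317)) + 1 = 9
leading_zeros = num_bits - 1 = 8
binary(317) = 100111101

Elias gamma(317) = '00000000' + '100111101' = 00000000100111101 (17 bits)


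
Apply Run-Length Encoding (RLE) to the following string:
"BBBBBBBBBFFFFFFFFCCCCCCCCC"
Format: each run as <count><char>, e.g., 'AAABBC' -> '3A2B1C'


Scanning runs left to right:
  i=0: run of 'B' x 9 -> '9B'
  i=9: run of 'F' x 8 -> '8F'
  i=17: run of 'C' x 9 -> '9C'

RLE = 9B8F9C


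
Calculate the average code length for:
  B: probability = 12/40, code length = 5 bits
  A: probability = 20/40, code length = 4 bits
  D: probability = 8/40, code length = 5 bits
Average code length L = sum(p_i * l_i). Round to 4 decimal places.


Weighted contributions p_i * l_i:
  B: (12/40) * 5 = 60/40
  A: (20/40) * 4 = 80/40
  D: (8/40) * 5 = 40/40
Sum = (60 + 80 + 40)/40 = 180/40

L = 180/40 = 4.5000 bits/symbol


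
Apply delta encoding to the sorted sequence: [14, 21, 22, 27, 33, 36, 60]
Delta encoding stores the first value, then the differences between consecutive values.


First value: 14
Deltas:
  21 - 14 = 7
  22 - 21 = 1
  27 - 22 = 5
  33 - 27 = 6
  36 - 33 = 3
  60 - 36 = 24


Delta encoded: [14, 7, 1, 5, 6, 3, 24]


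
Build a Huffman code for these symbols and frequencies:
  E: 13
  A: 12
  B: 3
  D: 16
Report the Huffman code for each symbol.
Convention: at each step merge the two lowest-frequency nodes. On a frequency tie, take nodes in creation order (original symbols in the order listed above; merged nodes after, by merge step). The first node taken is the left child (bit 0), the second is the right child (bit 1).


Huffman tree construction:
Step 1: Merge B(3) + A(12) = 15
Step 2: Merge E(13) + (B+A)(15) = 28
Step 3: Merge D(16) + (E+(B+A))(28) = 44
Read each symbol's code off the tree from the root (left child = 0, right child = 1).

Codes:
  E: 10 (length 2)
  A: 111 (length 3)
  B: 110 (length 3)
  D: 0 (length 1)
Average code length: 87/44 = 1.9773 bits/symbol


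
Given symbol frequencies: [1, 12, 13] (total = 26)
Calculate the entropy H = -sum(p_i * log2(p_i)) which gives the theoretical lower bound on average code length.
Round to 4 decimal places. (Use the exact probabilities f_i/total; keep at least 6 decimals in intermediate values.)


Per-symbol terms -p_i * log2(p_i) with p_i = f_i/26:
  p = 1/26 = 0.038462: log2(p) = -4.700440, -p*log2(p) = 0.180786
  p = 12/26 = 0.461538: log2(p) = -1.115477, -p*log2(p) = 0.514836
  p = 13/26 = 0.500000: log2(p) = -1.000000, -p*log2(p) = 0.500000
H = 0.180786 + 0.514836 + 0.500000 = 1.195622

H = 1.1956 bits/symbol


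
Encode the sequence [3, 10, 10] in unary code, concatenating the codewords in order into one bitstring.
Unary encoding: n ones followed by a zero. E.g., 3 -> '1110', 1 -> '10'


Encode each number as n ones followed by a terminating 0:
  3 -> 1110 (4 bits)
  10 -> 11111111110 (11 bits)
  10 -> 11111111110 (11 bits)
Total length = 4 + 11 + 11 = 26 bits.

Unary([3, 10, 10]) = 11101111111111011111111110 (26 bits)


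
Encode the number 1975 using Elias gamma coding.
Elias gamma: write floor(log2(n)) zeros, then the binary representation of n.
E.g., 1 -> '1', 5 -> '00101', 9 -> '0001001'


num_bits = floor(log2(1975)) + 1 = 11
leading_zeros = num_bits - 1 = 10
binary(1975) = 11110110111

Elias gamma(1975) = '0000000000' + '11110110111' = 000000000011110110111 (21 bits)


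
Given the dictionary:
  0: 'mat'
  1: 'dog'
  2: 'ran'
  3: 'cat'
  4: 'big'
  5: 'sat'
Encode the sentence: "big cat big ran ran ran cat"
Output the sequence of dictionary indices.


Look up each word in the dictionary:
  'big' -> 4
  'cat' -> 3
  'big' -> 4
  'ran' -> 2
  'ran' -> 2
  'ran' -> 2
  'cat' -> 3

Encoded: [4, 3, 4, 2, 2, 2, 3]


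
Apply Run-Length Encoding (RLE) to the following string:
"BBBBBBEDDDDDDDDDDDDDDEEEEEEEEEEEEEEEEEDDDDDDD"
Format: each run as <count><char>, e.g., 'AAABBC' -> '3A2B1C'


Scanning runs left to right:
  i=0: run of 'B' x 6 -> '6B'
  i=6: run of 'E' x 1 -> '1E'
  i=7: run of 'D' x 14 -> '14D'
  i=21: run of 'E' x 17 -> '17E'
  i=38: run of 'D' x 7 -> '7D'

RLE = 6B1E14D17E7D


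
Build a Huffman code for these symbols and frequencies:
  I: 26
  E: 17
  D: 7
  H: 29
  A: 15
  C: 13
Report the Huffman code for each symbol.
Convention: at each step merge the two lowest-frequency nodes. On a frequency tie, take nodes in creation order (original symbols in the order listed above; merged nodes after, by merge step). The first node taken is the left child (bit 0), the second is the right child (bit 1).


Huffman tree construction:
Step 1: Merge D(7) + C(13) = 20
Step 2: Merge A(15) + E(17) = 32
Step 3: Merge (D+C)(20) + I(26) = 46
Step 4: Merge H(29) + (A+E)(32) = 61
Step 5: Merge ((D+C)+I)(46) + (H+(A+E))(61) = 107
Read each symbol's code off the tree from the root (left child = 0, right child = 1).

Codes:
  I: 01 (length 2)
  E: 111 (length 3)
  D: 000 (length 3)
  H: 10 (length 2)
  A: 110 (length 3)
  C: 001 (length 3)
Average code length: 266/107 = 2.4860 bits/symbol


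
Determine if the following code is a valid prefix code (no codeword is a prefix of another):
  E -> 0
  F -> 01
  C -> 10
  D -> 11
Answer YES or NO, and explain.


Checking each pair (does one codeword prefix another?):
  E='0' vs F='01': prefix -- VIOLATION

NO -- this is NOT a valid prefix code. E (0) is a prefix of F (01).


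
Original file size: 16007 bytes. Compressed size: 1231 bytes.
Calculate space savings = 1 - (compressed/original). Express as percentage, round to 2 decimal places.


ratio = compressed/original = 1231/16007 = 0.076904
savings = 1 - ratio = 1 - 0.076904 = 0.923096
as a percentage: 0.923096 * 100 = 92.31%

Space savings = 1 - 1231/16007 = 92.31%


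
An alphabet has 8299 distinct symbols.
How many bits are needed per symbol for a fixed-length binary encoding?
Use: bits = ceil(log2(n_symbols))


log2(8299) = 13.0187
Bracket: 2^13 = 8192 < 8299 <= 2^14 = 16384
So ceil(log2(8299)) = 14

bits = ceil(log2(8299)) = ceil(13.0187) = 14 bits


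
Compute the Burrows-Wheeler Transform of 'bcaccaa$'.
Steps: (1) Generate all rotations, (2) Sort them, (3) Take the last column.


Rotations (sorted):
  0: $bcaccaa -> last char: a
  1: a$bcacca -> last char: a
  2: aa$bcacc -> last char: c
  3: accaa$bc -> last char: c
  4: bcaccaa$ -> last char: $
  5: caa$bcac -> last char: c
  6: caccaa$b -> last char: b
  7: ccaa$bca -> last char: a


BWT = aacc$cba


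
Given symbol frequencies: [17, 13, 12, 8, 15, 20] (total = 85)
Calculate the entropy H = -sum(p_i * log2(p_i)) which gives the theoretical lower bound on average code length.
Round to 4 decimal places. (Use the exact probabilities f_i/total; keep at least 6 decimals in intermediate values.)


Per-symbol terms -p_i * log2(p_i) with p_i = f_i/85:
  p = 17/85 = 0.200000: log2(p) = -2.321928, -p*log2(p) = 0.464386
  p = 13/85 = 0.152941: log2(p) = -2.708951, -p*log2(p) = 0.414310
  p = 12/85 = 0.141176: log2(p) = -2.824428, -p*log2(p) = 0.398743
  p = 8/85 = 0.094118: log2(p) = -3.409391, -p*log2(p) = 0.320884
  p = 15/85 = 0.176471: log2(p) = -2.502500, -p*log2(p) = 0.441618
  p = 20/85 = 0.235294: log2(p) = -2.087463, -p*log2(p) = 0.491168
H = 0.464386 + 0.414310 + 0.398743 + 0.320884 + 0.441618 + 0.491168 = 2.531109

H = 2.5311 bits/symbol


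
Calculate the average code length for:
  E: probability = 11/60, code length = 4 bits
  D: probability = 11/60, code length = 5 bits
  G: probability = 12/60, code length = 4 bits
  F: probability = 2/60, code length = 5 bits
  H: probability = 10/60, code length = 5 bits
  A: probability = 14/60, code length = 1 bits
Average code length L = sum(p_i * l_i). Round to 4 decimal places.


Weighted contributions p_i * l_i:
  E: (11/60) * 4 = 44/60
  D: (11/60) * 5 = 55/60
  G: (12/60) * 4 = 48/60
  F: (2/60) * 5 = 10/60
  H: (10/60) * 5 = 50/60
  A: (14/60) * 1 = 14/60
Sum = (44 + 55 + 48 + 10 + 50 + 14)/60 = 221/60

L = 221/60 = 3.6833 bits/symbol


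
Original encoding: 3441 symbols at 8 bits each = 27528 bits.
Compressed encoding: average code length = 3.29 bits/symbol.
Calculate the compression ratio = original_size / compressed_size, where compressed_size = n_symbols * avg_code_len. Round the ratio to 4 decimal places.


original_size = n_symbols * orig_bits = 3441 * 8 = 27528 bits
compressed_size = n_symbols * avg_code_len = 3441 * 3.29 = 11320.89 bits
ratio = original_size / compressed_size = 27528 / 11320.89 = 2.4316

Compression ratio = 2.4316


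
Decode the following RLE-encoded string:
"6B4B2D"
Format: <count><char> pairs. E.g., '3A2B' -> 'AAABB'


Expanding each <count><char> pair:
  6B -> 'BBBBBB'
  4B -> 'BBBB'
  2D -> 'DD'

Decoded = BBBBBBBBBBDD


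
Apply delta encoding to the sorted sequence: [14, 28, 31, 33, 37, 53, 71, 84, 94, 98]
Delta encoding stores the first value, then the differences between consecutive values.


First value: 14
Deltas:
  28 - 14 = 14
  31 - 28 = 3
  33 - 31 = 2
  37 - 33 = 4
  53 - 37 = 16
  71 - 53 = 18
  84 - 71 = 13
  94 - 84 = 10
  98 - 94 = 4


Delta encoded: [14, 14, 3, 2, 4, 16, 18, 13, 10, 4]


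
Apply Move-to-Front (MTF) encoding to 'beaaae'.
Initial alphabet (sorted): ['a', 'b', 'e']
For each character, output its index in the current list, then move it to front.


MTF encoding:
'b': index 1 in ['a', 'b', 'e'] -> ['b', 'a', 'e']
'e': index 2 in ['b', 'a', 'e'] -> ['e', 'b', 'a']
'a': index 2 in ['e', 'b', 'a'] -> ['a', 'e', 'b']
'a': index 0 in ['a', 'e', 'b'] -> ['a', 'e', 'b']
'a': index 0 in ['a', 'e', 'b'] -> ['a', 'e', 'b']
'e': index 1 in ['a', 'e', 'b'] -> ['e', 'a', 'b']


Output: [1, 2, 2, 0, 0, 1]


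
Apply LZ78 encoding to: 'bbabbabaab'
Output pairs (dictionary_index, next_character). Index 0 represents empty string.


LZ78 encoding steps:
Dictionary: {0: ''}
Step 1: w='' (idx 0), next='b' -> output (0, 'b'), add 'b' as idx 1
Step 2: w='b' (idx 1), next='a' -> output (1, 'a'), add 'ba' as idx 2
Step 3: w='b' (idx 1), next='b' -> output (1, 'b'), add 'bb' as idx 3
Step 4: w='' (idx 0), next='a' -> output (0, 'a'), add 'a' as idx 4
Step 5: w='ba' (idx 2), next='a' -> output (2, 'a'), add 'baa' as idx 5
Step 6: w='b' (idx 1), end of input -> output (1, '')


Encoded: [(0, 'b'), (1, 'a'), (1, 'b'), (0, 'a'), (2, 'a'), (1, '')]


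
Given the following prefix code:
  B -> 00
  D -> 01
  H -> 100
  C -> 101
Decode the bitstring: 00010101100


Decoding step by step:
Bits 00 -> B
Bits 01 -> D
Bits 01 -> D
Bits 01 -> D
Bits 100 -> H


Decoded message: BDDDH


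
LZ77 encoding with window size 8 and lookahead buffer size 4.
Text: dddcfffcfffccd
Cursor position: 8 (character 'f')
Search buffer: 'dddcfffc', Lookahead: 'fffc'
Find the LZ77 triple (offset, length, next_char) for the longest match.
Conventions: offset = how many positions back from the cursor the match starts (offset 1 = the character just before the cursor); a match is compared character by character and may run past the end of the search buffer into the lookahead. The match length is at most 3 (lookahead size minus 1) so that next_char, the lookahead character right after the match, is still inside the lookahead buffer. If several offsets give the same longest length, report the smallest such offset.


Try each offset into the search buffer:
  offset=1 (pos 7, char 'c'): match length 0
  offset=2 (pos 6, char 'f'): match length 1
  offset=3 (pos 5, char 'f'): match length 2
  offset=4 (pos 4, char 'f'): match length 3
  offset=5 (pos 3, char 'c'): match length 0
  offset=6 (pos 2, char 'd'): match length 0
  offset=7 (pos 1, char 'd'): match length 0
  offset=8 (pos 0, char 'd'): match length 0
Longest match has length 3 at offset 4.
next_char = character at position 8 + 3 = 11 -> 'c'

Best match: offset=4, length=3 (matching 'fff' starting at position 4)
LZ77 triple: (4, 3, 'c')


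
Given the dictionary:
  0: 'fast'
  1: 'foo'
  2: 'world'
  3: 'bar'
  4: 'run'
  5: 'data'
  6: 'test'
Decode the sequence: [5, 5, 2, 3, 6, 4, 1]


Look up each index in the dictionary:
  5 -> 'data'
  5 -> 'data'
  2 -> 'world'
  3 -> 'bar'
  6 -> 'test'
  4 -> 'run'
  1 -> 'foo'

Decoded: "data data world bar test run foo"


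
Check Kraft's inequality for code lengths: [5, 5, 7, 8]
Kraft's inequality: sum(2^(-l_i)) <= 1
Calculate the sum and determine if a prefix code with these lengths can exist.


Sum = 2^(-5) + 2^(-5) + 2^(-7) + 2^(-8)
    = 0.03125 + 0.03125 + 0.0078125 + 0.00390625
    = 19/256 = 0.07421875
Since 0.07421875 <= 1, Kraft's inequality IS satisfied.
A prefix code with these lengths CAN exist.

Kraft sum = 0.07421875. Satisfied.


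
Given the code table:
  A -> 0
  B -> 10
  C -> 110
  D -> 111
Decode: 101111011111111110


Decoding:
10 -> B
111 -> D
10 -> B
111 -> D
111 -> D
111 -> D
10 -> B


Result: BDBDDDB


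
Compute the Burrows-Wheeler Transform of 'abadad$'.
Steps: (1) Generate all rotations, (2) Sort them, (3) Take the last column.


Rotations (sorted):
  0: $abadad -> last char: d
  1: abadad$ -> last char: $
  2: ad$abad -> last char: d
  3: adad$ab -> last char: b
  4: badad$a -> last char: a
  5: d$abada -> last char: a
  6: dad$aba -> last char: a


BWT = d$dbaaa


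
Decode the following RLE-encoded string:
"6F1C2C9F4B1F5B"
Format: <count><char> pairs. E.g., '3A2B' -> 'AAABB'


Expanding each <count><char> pair:
  6F -> 'FFFFFF'
  1C -> 'C'
  2C -> 'CC'
  9F -> 'FFFFFFFFF'
  4B -> 'BBBB'
  1F -> 'F'
  5B -> 'BBBBB'

Decoded = FFFFFFCCCFFFFFFFFFBBBBFBBBBB


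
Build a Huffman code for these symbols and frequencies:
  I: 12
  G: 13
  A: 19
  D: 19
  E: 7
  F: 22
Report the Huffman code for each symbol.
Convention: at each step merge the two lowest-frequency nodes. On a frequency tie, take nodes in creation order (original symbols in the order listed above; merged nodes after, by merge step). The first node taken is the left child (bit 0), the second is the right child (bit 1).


Huffman tree construction:
Step 1: Merge E(7) + I(12) = 19
Step 2: Merge G(13) + A(19) = 32
Step 3: Merge D(19) + (E+I)(19) = 38
Step 4: Merge F(22) + (G+A)(32) = 54
Step 5: Merge (D+(E+I))(38) + (F+(G+A))(54) = 92
Read each symbol's code off the tree from the root (left child = 0, right child = 1).

Codes:
  I: 011 (length 3)
  G: 110 (length 3)
  A: 111 (length 3)
  D: 00 (length 2)
  E: 010 (length 3)
  F: 10 (length 2)
Average code length: 235/92 = 2.5543 bits/symbol


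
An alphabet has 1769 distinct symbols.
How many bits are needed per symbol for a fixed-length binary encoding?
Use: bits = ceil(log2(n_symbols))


log2(1769) = 10.7887
Bracket: 2^10 = 1024 < 1769 <= 2^11 = 2048
So ceil(log2(1769)) = 11

bits = ceil(log2(1769)) = ceil(10.7887) = 11 bits


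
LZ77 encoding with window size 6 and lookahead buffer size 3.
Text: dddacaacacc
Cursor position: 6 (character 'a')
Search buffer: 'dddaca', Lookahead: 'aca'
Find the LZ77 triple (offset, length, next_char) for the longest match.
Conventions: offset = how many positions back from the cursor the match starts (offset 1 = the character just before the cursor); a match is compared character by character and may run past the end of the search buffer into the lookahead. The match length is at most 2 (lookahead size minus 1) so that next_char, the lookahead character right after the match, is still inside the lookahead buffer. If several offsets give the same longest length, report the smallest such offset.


Try each offset into the search buffer:
  offset=1 (pos 5, char 'a'): match length 1
  offset=2 (pos 4, char 'c'): match length 0
  offset=3 (pos 3, char 'a'): match length 2
  offset=4 (pos 2, char 'd'): match length 0
  offset=5 (pos 1, char 'd'): match length 0
  offset=6 (pos 0, char 'd'): match length 0
Longest match has length 2 at offset 3.
next_char = character at position 6 + 2 = 8 -> 'a'

Best match: offset=3, length=2 (matching 'ac' starting at position 3)
LZ77 triple: (3, 2, 'a')


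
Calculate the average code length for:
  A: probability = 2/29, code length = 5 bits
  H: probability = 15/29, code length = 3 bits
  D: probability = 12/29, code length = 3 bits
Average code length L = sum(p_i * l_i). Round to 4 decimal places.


Weighted contributions p_i * l_i:
  A: (2/29) * 5 = 10/29
  H: (15/29) * 3 = 45/29
  D: (12/29) * 3 = 36/29
Sum = (10 + 45 + 36)/29 = 91/29

L = 91/29 = 3.1379 bits/symbol


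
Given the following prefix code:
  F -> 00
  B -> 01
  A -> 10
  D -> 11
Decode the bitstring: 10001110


Decoding step by step:
Bits 10 -> A
Bits 00 -> F
Bits 11 -> D
Bits 10 -> A


Decoded message: AFDA


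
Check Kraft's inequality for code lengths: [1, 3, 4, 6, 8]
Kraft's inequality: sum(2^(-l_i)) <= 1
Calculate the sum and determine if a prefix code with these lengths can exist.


Sum = 2^(-1) + 2^(-3) + 2^(-4) + 2^(-6) + 2^(-8)
    = 0.5 + 0.125 + 0.0625 + 0.015625 + 0.00390625
    = 181/256 = 0.70703125
Since 0.70703125 <= 1, Kraft's inequality IS satisfied.
A prefix code with these lengths CAN exist.

Kraft sum = 0.70703125. Satisfied.


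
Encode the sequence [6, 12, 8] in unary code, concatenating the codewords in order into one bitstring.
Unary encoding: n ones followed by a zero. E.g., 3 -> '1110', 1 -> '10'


Encode each number as n ones followed by a terminating 0:
  6 -> 1111110 (7 bits)
  12 -> 1111111111110 (13 bits)
  8 -> 111111110 (9 bits)
Total length = 7 + 13 + 9 = 29 bits.

Unary([6, 12, 8]) = 11111101111111111110111111110 (29 bits)


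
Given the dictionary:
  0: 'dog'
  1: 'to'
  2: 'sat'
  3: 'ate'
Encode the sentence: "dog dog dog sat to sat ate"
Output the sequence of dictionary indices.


Look up each word in the dictionary:
  'dog' -> 0
  'dog' -> 0
  'dog' -> 0
  'sat' -> 2
  'to' -> 1
  'sat' -> 2
  'ate' -> 3

Encoded: [0, 0, 0, 2, 1, 2, 3]


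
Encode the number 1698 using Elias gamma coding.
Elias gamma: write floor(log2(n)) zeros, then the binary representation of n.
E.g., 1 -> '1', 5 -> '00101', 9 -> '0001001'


num_bits = floor(log2(1698)) + 1 = 11
leading_zeros = num_bits - 1 = 10
binary(1698) = 11010100010

Elias gamma(1698) = '0000000000' + '11010100010' = 000000000011010100010 (21 bits)


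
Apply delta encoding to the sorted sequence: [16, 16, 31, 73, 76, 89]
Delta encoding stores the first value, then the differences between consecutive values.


First value: 16
Deltas:
  16 - 16 = 0
  31 - 16 = 15
  73 - 31 = 42
  76 - 73 = 3
  89 - 76 = 13


Delta encoded: [16, 0, 15, 42, 3, 13]


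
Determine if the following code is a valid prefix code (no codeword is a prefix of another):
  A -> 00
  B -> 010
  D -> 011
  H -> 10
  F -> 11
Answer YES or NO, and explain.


Checking each pair (does one codeword prefix another?):
  A='00' vs B='010': no prefix
  A='00' vs D='011': no prefix
  A='00' vs H='10': no prefix
  A='00' vs F='11': no prefix
  B='010' vs A='00': no prefix
  B='010' vs D='011': no prefix
  B='010' vs H='10': no prefix
  B='010' vs F='11': no prefix
  D='011' vs A='00': no prefix
  D='011' vs B='010': no prefix
  D='011' vs H='10': no prefix
  D='011' vs F='11': no prefix
  H='10' vs A='00': no prefix
  H='10' vs B='010': no prefix
  H='10' vs D='011': no prefix
  H='10' vs F='11': no prefix
  F='11' vs A='00': no prefix
  F='11' vs B='010': no prefix
  F='11' vs D='011': no prefix
  F='11' vs H='10': no prefix
No violation found over all pairs.

YES -- this is a valid prefix code. No codeword is a prefix of any other codeword.


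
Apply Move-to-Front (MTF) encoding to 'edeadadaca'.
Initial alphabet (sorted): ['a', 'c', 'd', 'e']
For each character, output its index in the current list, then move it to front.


MTF encoding:
'e': index 3 in ['a', 'c', 'd', 'e'] -> ['e', 'a', 'c', 'd']
'd': index 3 in ['e', 'a', 'c', 'd'] -> ['d', 'e', 'a', 'c']
'e': index 1 in ['d', 'e', 'a', 'c'] -> ['e', 'd', 'a', 'c']
'a': index 2 in ['e', 'd', 'a', 'c'] -> ['a', 'e', 'd', 'c']
'd': index 2 in ['a', 'e', 'd', 'c'] -> ['d', 'a', 'e', 'c']
'a': index 1 in ['d', 'a', 'e', 'c'] -> ['a', 'd', 'e', 'c']
'd': index 1 in ['a', 'd', 'e', 'c'] -> ['d', 'a', 'e', 'c']
'a': index 1 in ['d', 'a', 'e', 'c'] -> ['a', 'd', 'e', 'c']
'c': index 3 in ['a', 'd', 'e', 'c'] -> ['c', 'a', 'd', 'e']
'a': index 1 in ['c', 'a', 'd', 'e'] -> ['a', 'c', 'd', 'e']


Output: [3, 3, 1, 2, 2, 1, 1, 1, 3, 1]


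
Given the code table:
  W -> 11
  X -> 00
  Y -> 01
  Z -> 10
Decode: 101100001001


Decoding:
10 -> Z
11 -> W
00 -> X
00 -> X
10 -> Z
01 -> Y


Result: ZWXXZY


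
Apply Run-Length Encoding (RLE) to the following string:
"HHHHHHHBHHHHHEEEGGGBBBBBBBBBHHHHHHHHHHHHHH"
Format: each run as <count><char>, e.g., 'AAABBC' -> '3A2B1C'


Scanning runs left to right:
  i=0: run of 'H' x 7 -> '7H'
  i=7: run of 'B' x 1 -> '1B'
  i=8: run of 'H' x 5 -> '5H'
  i=13: run of 'E' x 3 -> '3E'
  i=16: run of 'G' x 3 -> '3G'
  i=19: run of 'B' x 9 -> '9B'
  i=28: run of 'H' x 14 -> '14H'

RLE = 7H1B5H3E3G9B14H


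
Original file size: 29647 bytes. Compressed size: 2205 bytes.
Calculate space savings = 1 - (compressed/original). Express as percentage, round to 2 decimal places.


ratio = compressed/original = 2205/29647 = 0.074375
savings = 1 - ratio = 1 - 0.074375 = 0.925625
as a percentage: 0.925625 * 100 = 92.56%

Space savings = 1 - 2205/29647 = 92.56%


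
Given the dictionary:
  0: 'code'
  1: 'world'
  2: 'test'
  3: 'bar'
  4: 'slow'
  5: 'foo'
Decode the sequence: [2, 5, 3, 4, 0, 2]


Look up each index in the dictionary:
  2 -> 'test'
  5 -> 'foo'
  3 -> 'bar'
  4 -> 'slow'
  0 -> 'code'
  2 -> 'test'

Decoded: "test foo bar slow code test"


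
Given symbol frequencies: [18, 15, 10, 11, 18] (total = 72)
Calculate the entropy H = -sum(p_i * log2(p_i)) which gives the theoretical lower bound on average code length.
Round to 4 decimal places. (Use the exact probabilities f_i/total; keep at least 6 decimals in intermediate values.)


Per-symbol terms -p_i * log2(p_i) with p_i = f_i/72:
  p = 18/72 = 0.250000: log2(p) = -2.000000, -p*log2(p) = 0.500000
  p = 15/72 = 0.208333: log2(p) = -2.263034, -p*log2(p) = 0.471466
  p = 10/72 = 0.138889: log2(p) = -2.847997, -p*log2(p) = 0.395555
  p = 11/72 = 0.152778: log2(p) = -2.710493, -p*log2(p) = 0.414103
  p = 18/72 = 0.250000: log2(p) = -2.000000, -p*log2(p) = 0.500000
H = 0.500000 + 0.471466 + 0.395555 + 0.414103 + 0.500000 = 2.281124

H = 2.2811 bits/symbol


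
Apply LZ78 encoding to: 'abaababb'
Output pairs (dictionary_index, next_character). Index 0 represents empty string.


LZ78 encoding steps:
Dictionary: {0: ''}
Step 1: w='' (idx 0), next='a' -> output (0, 'a'), add 'a' as idx 1
Step 2: w='' (idx 0), next='b' -> output (0, 'b'), add 'b' as idx 2
Step 3: w='a' (idx 1), next='a' -> output (1, 'a'), add 'aa' as idx 3
Step 4: w='b' (idx 2), next='a' -> output (2, 'a'), add 'ba' as idx 4
Step 5: w='b' (idx 2), next='b' -> output (2, 'b'), add 'bb' as idx 5


Encoded: [(0, 'a'), (0, 'b'), (1, 'a'), (2, 'a'), (2, 'b')]


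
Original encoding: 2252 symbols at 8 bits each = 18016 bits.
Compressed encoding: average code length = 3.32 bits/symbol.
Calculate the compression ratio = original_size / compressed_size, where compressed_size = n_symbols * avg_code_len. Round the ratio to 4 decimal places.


original_size = n_symbols * orig_bits = 2252 * 8 = 18016 bits
compressed_size = n_symbols * avg_code_len = 2252 * 3.32 = 7476.64 bits
ratio = original_size / compressed_size = 18016 / 7476.64 = 2.4096

Compression ratio = 2.4096
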